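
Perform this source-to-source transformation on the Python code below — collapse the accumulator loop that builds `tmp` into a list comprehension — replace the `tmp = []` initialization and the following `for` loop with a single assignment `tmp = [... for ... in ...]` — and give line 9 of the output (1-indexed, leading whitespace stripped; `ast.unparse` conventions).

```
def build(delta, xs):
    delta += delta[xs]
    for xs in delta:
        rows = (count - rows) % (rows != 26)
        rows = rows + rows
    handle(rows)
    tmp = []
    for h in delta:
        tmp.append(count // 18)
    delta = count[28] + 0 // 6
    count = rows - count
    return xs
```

Transformed code:
def build(delta, xs):
    delta += delta[xs]
    for xs in delta:
        rows = (count - rows) % (rows != 26)
        rows = rows + rows
    handle(rows)
    tmp = [count // 18 for h in delta]
    delta = count[28] + 0 // 6
    count = rows - count
    return xs

count = rows - count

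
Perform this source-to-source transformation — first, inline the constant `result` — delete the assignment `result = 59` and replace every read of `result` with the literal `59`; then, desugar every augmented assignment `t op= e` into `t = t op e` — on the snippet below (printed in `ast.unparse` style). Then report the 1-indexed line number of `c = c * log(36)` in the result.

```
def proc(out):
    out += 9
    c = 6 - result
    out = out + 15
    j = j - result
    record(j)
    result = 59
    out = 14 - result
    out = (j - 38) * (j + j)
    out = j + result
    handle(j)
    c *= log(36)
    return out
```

Transformed code:
def proc(out):
    out = out + 9
    c = 6 - 59
    out = out + 15
    j = j - 59
    record(j)
    out = 14 - 59
    out = (j - 38) * (j + j)
    out = j + 59
    handle(j)
    c = c * log(36)
    return out

11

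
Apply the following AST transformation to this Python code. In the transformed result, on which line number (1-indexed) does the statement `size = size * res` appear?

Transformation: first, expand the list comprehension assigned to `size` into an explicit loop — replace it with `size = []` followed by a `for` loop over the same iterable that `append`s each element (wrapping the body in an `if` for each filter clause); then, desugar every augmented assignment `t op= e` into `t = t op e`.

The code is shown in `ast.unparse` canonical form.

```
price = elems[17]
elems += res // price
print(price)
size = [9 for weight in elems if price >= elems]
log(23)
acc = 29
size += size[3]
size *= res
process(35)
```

11

Transformed code:
price = elems[17]
elems = elems + res // price
print(price)
size = []
for weight in elems:
    if price >= elems:
        size.append(9)
log(23)
acc = 29
size = size + size[3]
size = size * res
process(35)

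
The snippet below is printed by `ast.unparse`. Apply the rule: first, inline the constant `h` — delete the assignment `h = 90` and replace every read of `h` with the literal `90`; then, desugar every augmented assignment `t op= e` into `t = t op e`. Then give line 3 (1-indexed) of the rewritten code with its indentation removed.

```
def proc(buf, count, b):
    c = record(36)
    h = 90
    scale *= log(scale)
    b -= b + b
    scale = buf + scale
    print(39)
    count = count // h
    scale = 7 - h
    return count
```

scale = scale * log(scale)

Transformed code:
def proc(buf, count, b):
    c = record(36)
    scale = scale * log(scale)
    b = b - (b + b)
    scale = buf + scale
    print(39)
    count = count // 90
    scale = 7 - 90
    return count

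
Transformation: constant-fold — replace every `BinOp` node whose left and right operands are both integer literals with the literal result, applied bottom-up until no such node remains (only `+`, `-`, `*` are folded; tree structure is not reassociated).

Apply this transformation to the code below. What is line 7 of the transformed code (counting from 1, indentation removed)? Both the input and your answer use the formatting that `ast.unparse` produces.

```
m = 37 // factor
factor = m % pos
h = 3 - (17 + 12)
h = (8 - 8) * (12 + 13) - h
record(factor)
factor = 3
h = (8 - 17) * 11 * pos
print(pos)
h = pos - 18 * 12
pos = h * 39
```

h = -99 * pos

Transformed code:
m = 37 // factor
factor = m % pos
h = -26
h = 0 - h
record(factor)
factor = 3
h = -99 * pos
print(pos)
h = pos - 216
pos = h * 39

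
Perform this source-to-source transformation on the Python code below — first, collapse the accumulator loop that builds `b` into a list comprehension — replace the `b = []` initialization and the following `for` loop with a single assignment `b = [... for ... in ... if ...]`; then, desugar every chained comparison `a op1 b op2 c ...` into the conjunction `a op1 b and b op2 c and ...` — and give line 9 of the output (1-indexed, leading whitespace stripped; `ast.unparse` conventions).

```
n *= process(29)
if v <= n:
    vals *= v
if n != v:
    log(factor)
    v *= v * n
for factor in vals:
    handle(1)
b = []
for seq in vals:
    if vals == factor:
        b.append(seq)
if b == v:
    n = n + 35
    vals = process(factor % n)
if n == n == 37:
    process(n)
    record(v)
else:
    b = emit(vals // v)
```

b = [seq for seq in vals if vals == factor]

Transformed code:
n *= process(29)
if v <= n:
    vals *= v
if n != v:
    log(factor)
    v *= v * n
for factor in vals:
    handle(1)
b = [seq for seq in vals if vals == factor]
if b == v:
    n = n + 35
    vals = process(factor % n)
if n == n and n == 37:
    process(n)
    record(v)
else:
    b = emit(vals // v)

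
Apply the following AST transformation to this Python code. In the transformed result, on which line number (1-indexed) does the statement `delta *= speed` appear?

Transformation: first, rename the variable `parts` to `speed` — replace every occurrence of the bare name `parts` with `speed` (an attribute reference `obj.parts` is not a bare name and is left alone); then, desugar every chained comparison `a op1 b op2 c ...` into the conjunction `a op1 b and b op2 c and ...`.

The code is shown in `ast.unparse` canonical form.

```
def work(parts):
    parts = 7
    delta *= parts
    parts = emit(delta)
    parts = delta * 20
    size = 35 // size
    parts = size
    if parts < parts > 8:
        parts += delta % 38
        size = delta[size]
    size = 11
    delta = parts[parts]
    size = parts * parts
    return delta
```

Transformed code:
def work(speed):
    speed = 7
    delta *= speed
    speed = emit(delta)
    speed = delta * 20
    size = 35 // size
    speed = size
    if speed < speed and speed > 8:
        speed += delta % 38
        size = delta[size]
    size = 11
    delta = speed[speed]
    size = speed * speed
    return delta

3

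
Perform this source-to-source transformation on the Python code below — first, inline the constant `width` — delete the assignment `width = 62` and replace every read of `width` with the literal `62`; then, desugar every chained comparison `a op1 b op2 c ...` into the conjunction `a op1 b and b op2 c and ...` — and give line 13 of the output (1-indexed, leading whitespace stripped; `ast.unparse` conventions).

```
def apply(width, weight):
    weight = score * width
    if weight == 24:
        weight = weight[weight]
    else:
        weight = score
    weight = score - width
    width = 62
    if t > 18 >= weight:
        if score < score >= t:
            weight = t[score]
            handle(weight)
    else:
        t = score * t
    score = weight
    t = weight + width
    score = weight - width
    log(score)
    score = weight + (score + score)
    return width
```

t = score * t

Transformed code:
def apply(width, weight):
    weight = score * 62
    if weight == 24:
        weight = weight[weight]
    else:
        weight = score
    weight = score - 62
    if t > 18 and 18 >= weight:
        if score < score and score >= t:
            weight = t[score]
            handle(weight)
    else:
        t = score * t
    score = weight
    t = weight + 62
    score = weight - 62
    log(score)
    score = weight + (score + score)
    return 62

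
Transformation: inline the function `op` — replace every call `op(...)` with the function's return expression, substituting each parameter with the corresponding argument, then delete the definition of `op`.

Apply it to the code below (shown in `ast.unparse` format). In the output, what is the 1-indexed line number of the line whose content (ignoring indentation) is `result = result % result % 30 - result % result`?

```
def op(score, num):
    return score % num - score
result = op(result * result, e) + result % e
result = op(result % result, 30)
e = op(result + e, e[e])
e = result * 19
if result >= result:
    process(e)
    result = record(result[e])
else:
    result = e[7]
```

Transformed code:
result = result * result % e - result * result + result % e
result = result % result % 30 - result % result
e = (result + e) % e[e] - (result + e)
e = result * 19
if result >= result:
    process(e)
    result = record(result[e])
else:
    result = e[7]

2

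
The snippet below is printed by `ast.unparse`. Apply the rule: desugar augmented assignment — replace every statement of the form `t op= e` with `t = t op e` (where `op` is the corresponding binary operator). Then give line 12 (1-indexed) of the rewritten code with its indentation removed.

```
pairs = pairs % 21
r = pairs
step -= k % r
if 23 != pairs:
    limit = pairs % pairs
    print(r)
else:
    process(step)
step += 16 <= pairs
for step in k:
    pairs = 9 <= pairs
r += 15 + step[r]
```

r = r + (15 + step[r])

Transformed code:
pairs = pairs % 21
r = pairs
step = step - k % r
if 23 != pairs:
    limit = pairs % pairs
    print(r)
else:
    process(step)
step = step + (16 <= pairs)
for step in k:
    pairs = 9 <= pairs
r = r + (15 + step[r])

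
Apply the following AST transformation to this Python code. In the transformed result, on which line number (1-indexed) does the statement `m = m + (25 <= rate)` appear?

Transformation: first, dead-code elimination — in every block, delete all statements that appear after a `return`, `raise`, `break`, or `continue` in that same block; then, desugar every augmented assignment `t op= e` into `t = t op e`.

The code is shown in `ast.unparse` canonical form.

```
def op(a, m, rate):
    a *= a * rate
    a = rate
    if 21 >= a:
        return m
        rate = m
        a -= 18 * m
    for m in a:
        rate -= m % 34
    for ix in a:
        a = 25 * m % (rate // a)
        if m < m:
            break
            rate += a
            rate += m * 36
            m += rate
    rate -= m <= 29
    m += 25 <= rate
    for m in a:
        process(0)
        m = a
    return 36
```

13

Transformed code:
def op(a, m, rate):
    a = a * (a * rate)
    a = rate
    if 21 >= a:
        return m
    for m in a:
        rate = rate - m % 34
    for ix in a:
        a = 25 * m % (rate // a)
        if m < m:
            break
    rate = rate - (m <= 29)
    m = m + (25 <= rate)
    for m in a:
        process(0)
        m = a
    return 36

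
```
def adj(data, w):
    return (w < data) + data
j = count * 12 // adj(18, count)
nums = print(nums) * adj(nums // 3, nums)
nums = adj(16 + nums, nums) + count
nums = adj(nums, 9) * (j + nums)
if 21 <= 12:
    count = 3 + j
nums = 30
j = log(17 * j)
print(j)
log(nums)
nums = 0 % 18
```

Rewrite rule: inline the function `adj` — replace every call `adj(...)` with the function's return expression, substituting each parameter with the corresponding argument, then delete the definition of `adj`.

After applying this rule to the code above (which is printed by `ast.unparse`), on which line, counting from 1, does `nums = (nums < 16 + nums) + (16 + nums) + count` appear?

Transformed code:
j = count * 12 // ((count < 18) + 18)
nums = print(nums) * ((nums < nums // 3) + nums // 3)
nums = (nums < 16 + nums) + (16 + nums) + count
nums = ((9 < nums) + nums) * (j + nums)
if 21 <= 12:
    count = 3 + j
nums = 30
j = log(17 * j)
print(j)
log(nums)
nums = 0 % 18

3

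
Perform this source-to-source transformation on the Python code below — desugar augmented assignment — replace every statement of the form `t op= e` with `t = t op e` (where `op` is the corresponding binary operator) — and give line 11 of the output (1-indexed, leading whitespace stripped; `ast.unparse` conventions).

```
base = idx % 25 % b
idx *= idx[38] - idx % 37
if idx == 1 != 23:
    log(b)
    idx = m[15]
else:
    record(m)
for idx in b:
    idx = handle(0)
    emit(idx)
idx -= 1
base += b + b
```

idx = idx - 1

Transformed code:
base = idx % 25 % b
idx = idx * (idx[38] - idx % 37)
if idx == 1 != 23:
    log(b)
    idx = m[15]
else:
    record(m)
for idx in b:
    idx = handle(0)
    emit(idx)
idx = idx - 1
base = base + (b + b)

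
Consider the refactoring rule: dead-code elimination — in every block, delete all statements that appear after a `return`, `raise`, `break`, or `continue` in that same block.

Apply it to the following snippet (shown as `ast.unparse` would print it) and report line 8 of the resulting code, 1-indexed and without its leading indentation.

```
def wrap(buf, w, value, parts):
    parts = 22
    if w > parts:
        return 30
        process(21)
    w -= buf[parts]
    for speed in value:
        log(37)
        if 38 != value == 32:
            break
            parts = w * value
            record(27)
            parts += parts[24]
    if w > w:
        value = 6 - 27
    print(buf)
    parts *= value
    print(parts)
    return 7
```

if 38 != value == 32:

Transformed code:
def wrap(buf, w, value, parts):
    parts = 22
    if w > parts:
        return 30
    w -= buf[parts]
    for speed in value:
        log(37)
        if 38 != value == 32:
            break
    if w > w:
        value = 6 - 27
    print(buf)
    parts *= value
    print(parts)
    return 7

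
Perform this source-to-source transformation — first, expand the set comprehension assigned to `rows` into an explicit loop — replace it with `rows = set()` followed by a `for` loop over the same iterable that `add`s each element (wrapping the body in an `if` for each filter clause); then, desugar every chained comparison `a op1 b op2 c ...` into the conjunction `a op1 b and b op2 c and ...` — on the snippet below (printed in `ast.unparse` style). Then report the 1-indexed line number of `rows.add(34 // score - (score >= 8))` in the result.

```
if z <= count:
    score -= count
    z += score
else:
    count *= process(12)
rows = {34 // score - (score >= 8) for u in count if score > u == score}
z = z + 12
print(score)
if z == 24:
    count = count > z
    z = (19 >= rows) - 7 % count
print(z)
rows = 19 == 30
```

Transformed code:
if z <= count:
    score -= count
    z += score
else:
    count *= process(12)
rows = set()
for u in count:
    if score > u and u == score:
        rows.add(34 // score - (score >= 8))
z = z + 12
print(score)
if z == 24:
    count = count > z
    z = (19 >= rows) - 7 % count
print(z)
rows = 19 == 30

9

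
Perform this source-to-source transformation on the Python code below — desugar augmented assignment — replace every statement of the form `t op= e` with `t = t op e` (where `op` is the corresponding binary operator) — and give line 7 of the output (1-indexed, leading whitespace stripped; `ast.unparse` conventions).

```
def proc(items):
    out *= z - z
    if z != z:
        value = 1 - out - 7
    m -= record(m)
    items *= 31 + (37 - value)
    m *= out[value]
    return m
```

m = m * out[value]

Transformed code:
def proc(items):
    out = out * (z - z)
    if z != z:
        value = 1 - out - 7
    m = m - record(m)
    items = items * (31 + (37 - value))
    m = m * out[value]
    return m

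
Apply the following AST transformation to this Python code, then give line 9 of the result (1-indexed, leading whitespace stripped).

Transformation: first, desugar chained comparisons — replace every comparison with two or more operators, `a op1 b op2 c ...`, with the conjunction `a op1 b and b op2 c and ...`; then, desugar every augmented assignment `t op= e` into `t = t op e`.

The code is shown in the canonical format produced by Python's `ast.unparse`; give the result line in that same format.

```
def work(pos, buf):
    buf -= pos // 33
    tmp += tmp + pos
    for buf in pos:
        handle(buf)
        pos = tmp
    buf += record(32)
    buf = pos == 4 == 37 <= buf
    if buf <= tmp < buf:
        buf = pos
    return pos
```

if buf <= tmp and tmp < buf:

Transformed code:
def work(pos, buf):
    buf = buf - pos // 33
    tmp = tmp + (tmp + pos)
    for buf in pos:
        handle(buf)
        pos = tmp
    buf = buf + record(32)
    buf = pos == 4 and 4 == 37 and (37 <= buf)
    if buf <= tmp and tmp < buf:
        buf = pos
    return pos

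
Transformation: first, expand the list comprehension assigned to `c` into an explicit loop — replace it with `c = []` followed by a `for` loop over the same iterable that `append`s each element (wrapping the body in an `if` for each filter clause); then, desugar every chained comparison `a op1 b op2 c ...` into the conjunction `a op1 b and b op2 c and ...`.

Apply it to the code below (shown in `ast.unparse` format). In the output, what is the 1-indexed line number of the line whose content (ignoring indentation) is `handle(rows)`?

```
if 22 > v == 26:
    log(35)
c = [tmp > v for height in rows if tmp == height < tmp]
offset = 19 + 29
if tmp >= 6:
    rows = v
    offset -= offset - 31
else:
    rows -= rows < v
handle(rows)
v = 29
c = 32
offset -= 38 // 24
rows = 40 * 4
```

13

Transformed code:
if 22 > v and v == 26:
    log(35)
c = []
for height in rows:
    if tmp == height and height < tmp:
        c.append(tmp > v)
offset = 19 + 29
if tmp >= 6:
    rows = v
    offset -= offset - 31
else:
    rows -= rows < v
handle(rows)
v = 29
c = 32
offset -= 38 // 24
rows = 40 * 4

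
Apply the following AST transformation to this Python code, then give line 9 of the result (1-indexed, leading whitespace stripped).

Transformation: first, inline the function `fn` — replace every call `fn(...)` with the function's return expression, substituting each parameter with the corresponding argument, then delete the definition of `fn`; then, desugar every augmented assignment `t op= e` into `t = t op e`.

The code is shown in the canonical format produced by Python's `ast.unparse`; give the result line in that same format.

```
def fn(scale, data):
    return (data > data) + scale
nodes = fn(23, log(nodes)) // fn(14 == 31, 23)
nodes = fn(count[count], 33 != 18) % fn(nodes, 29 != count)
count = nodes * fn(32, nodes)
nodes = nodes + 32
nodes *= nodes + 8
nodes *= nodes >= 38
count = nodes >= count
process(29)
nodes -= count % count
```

Transformed code:
nodes = ((log(nodes) > log(nodes)) + 23) // ((23 > 23) + (14 == 31))
nodes = (((33 != 18) > (33 != 18)) + count[count]) % (((29 != count) > (29 != count)) + nodes)
count = nodes * ((nodes > nodes) + 32)
nodes = nodes + 32
nodes = nodes * (nodes + 8)
nodes = nodes * (nodes >= 38)
count = nodes >= count
process(29)
nodes = nodes - count % count

nodes = nodes - count % count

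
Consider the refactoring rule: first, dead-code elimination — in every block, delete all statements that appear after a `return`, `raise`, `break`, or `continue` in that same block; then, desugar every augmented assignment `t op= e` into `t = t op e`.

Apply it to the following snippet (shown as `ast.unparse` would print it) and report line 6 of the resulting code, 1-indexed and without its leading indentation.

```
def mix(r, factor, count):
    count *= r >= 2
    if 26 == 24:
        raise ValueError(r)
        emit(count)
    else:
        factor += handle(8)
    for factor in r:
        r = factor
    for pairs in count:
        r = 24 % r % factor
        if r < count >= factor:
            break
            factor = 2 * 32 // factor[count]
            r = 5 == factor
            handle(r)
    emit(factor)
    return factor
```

Transformed code:
def mix(r, factor, count):
    count = count * (r >= 2)
    if 26 == 24:
        raise ValueError(r)
    else:
        factor = factor + handle(8)
    for factor in r:
        r = factor
    for pairs in count:
        r = 24 % r % factor
        if r < count >= factor:
            break
    emit(factor)
    return factor

factor = factor + handle(8)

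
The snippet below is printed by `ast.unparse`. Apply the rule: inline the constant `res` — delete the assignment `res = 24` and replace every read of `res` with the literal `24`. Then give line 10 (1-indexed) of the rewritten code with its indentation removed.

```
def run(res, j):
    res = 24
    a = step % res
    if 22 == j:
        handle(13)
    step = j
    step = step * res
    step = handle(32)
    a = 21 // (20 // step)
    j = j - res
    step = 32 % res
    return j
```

step = 32 % 24

Transformed code:
def run(res, j):
    a = step % 24
    if 22 == j:
        handle(13)
    step = j
    step = step * 24
    step = handle(32)
    a = 21 // (20 // step)
    j = j - 24
    step = 32 % 24
    return j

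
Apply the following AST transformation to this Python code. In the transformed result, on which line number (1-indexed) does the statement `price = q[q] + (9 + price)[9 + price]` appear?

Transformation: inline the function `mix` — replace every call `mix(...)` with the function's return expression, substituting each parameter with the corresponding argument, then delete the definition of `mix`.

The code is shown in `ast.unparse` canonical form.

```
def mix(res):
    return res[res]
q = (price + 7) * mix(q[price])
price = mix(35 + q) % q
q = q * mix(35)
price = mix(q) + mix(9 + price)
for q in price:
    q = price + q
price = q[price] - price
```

Transformed code:
q = (price + 7) * q[price][q[price]]
price = (35 + q)[35 + q] % q
q = q * 35[35]
price = q[q] + (9 + price)[9 + price]
for q in price:
    q = price + q
price = q[price] - price

4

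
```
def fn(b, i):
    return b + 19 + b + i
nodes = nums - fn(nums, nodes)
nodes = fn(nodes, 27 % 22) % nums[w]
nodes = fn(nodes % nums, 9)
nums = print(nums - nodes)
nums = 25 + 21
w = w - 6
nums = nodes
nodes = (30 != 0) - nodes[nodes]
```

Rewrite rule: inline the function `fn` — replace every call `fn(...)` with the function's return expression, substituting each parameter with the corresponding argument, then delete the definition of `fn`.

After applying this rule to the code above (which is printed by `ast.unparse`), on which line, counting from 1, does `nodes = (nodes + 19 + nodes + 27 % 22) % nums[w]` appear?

Transformed code:
nodes = nums - (nums + 19 + nums + nodes)
nodes = (nodes + 19 + nodes + 27 % 22) % nums[w]
nodes = nodes % nums + 19 + nodes % nums + 9
nums = print(nums - nodes)
nums = 25 + 21
w = w - 6
nums = nodes
nodes = (30 != 0) - nodes[nodes]

2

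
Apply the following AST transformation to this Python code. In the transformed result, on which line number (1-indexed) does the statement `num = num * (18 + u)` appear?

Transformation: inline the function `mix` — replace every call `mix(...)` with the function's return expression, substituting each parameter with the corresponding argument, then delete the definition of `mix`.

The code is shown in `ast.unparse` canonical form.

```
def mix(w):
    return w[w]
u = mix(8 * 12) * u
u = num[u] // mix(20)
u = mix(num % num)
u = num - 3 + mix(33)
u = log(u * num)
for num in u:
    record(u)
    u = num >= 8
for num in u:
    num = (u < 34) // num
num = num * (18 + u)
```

Transformed code:
u = (8 * 12)[8 * 12] * u
u = num[u] // 20[20]
u = (num % num)[num % num]
u = num - 3 + 33[33]
u = log(u * num)
for num in u:
    record(u)
    u = num >= 8
for num in u:
    num = (u < 34) // num
num = num * (18 + u)

11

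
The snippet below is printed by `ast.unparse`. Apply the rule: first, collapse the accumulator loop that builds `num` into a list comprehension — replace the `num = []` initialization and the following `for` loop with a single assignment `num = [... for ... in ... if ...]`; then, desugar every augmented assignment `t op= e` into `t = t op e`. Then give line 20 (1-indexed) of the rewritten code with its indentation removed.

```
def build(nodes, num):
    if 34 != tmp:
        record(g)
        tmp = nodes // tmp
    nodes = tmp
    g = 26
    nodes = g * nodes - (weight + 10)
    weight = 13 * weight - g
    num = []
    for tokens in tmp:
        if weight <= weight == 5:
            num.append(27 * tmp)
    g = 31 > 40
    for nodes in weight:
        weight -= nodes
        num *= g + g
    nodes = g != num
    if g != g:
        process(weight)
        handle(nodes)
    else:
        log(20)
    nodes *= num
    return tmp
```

nodes = nodes * num

Transformed code:
def build(nodes, num):
    if 34 != tmp:
        record(g)
        tmp = nodes // tmp
    nodes = tmp
    g = 26
    nodes = g * nodes - (weight + 10)
    weight = 13 * weight - g
    num = [27 * tmp for tokens in tmp if weight <= weight == 5]
    g = 31 > 40
    for nodes in weight:
        weight = weight - nodes
        num = num * (g + g)
    nodes = g != num
    if g != g:
        process(weight)
        handle(nodes)
    else:
        log(20)
    nodes = nodes * num
    return tmp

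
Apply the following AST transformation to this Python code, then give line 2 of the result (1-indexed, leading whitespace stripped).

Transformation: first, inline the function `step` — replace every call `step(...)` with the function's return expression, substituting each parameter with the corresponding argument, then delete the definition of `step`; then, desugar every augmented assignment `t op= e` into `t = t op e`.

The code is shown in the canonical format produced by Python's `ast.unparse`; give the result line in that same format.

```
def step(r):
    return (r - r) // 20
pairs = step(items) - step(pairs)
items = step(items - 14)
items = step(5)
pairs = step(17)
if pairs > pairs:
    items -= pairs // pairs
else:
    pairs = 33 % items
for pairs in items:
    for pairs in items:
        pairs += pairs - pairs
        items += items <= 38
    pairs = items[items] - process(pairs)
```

items = (items - 14 - (items - 14)) // 20

Transformed code:
pairs = (items - items) // 20 - (pairs - pairs) // 20
items = (items - 14 - (items - 14)) // 20
items = (5 - 5) // 20
pairs = (17 - 17) // 20
if pairs > pairs:
    items = items - pairs // pairs
else:
    pairs = 33 % items
for pairs in items:
    for pairs in items:
        pairs = pairs + (pairs - pairs)
        items = items + (items <= 38)
    pairs = items[items] - process(pairs)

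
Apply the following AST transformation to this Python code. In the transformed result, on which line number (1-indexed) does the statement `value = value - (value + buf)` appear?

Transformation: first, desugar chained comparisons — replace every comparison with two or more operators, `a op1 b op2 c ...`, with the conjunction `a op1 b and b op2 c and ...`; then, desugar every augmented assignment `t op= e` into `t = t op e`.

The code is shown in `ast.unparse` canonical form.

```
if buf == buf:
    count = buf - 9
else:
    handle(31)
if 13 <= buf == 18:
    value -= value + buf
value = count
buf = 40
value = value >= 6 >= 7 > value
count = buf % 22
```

6

Transformed code:
if buf == buf:
    count = buf - 9
else:
    handle(31)
if 13 <= buf and buf == 18:
    value = value - (value + buf)
value = count
buf = 40
value = value >= 6 and 6 >= 7 and (7 > value)
count = buf % 22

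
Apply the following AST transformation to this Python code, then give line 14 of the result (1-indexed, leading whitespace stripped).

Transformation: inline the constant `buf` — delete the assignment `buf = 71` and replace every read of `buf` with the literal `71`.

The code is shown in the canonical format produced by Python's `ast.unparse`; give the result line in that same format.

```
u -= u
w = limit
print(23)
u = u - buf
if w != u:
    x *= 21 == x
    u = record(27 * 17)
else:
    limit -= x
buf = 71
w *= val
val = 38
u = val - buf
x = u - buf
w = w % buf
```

w = w % 71

Transformed code:
u -= u
w = limit
print(23)
u = u - 71
if w != u:
    x *= 21 == x
    u = record(27 * 17)
else:
    limit -= x
w *= val
val = 38
u = val - 71
x = u - 71
w = w % 71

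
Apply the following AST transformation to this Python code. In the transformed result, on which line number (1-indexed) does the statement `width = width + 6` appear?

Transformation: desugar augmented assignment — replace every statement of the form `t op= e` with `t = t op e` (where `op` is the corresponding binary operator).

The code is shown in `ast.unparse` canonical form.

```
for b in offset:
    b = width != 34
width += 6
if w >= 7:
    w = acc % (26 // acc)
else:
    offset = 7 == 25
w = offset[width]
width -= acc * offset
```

3

Transformed code:
for b in offset:
    b = width != 34
width = width + 6
if w >= 7:
    w = acc % (26 // acc)
else:
    offset = 7 == 25
w = offset[width]
width = width - acc * offset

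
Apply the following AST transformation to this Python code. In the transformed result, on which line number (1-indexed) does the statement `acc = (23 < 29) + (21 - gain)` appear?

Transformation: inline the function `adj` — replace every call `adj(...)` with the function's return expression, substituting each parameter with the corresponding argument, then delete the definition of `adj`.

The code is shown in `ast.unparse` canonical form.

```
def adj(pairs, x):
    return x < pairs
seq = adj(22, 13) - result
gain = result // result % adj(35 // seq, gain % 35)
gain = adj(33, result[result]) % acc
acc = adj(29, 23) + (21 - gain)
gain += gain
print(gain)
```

4

Transformed code:
seq = (13 < 22) - result
gain = result // result % (gain % 35 < 35 // seq)
gain = (result[result] < 33) % acc
acc = (23 < 29) + (21 - gain)
gain += gain
print(gain)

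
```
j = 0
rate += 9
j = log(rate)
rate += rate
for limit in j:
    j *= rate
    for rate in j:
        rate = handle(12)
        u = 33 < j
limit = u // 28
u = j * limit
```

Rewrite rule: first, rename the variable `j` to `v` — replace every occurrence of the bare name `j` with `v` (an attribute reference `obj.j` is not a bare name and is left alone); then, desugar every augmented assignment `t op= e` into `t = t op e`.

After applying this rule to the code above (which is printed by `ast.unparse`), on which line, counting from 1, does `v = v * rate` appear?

6

Transformed code:
v = 0
rate = rate + 9
v = log(rate)
rate = rate + rate
for limit in v:
    v = v * rate
    for rate in v:
        rate = handle(12)
        u = 33 < v
limit = u // 28
u = v * limit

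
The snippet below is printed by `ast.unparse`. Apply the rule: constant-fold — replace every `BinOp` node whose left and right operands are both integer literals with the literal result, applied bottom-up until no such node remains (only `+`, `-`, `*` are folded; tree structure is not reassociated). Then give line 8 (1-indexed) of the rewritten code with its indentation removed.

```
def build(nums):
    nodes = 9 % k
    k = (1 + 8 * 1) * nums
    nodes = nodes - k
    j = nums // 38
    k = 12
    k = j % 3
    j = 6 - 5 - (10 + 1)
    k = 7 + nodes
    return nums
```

Transformed code:
def build(nums):
    nodes = 9 % k
    k = 9 * nums
    nodes = nodes - k
    j = nums // 38
    k = 12
    k = j % 3
    j = -10
    k = 7 + nodes
    return nums

j = -10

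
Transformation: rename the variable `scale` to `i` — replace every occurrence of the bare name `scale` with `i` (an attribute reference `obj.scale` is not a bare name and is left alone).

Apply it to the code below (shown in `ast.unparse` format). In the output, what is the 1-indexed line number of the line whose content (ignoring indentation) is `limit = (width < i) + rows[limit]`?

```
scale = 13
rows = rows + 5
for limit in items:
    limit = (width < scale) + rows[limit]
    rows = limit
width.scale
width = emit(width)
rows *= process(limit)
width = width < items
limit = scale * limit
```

4

Transformed code:
i = 13
rows = rows + 5
for limit in items:
    limit = (width < i) + rows[limit]
    rows = limit
width.scale
width = emit(width)
rows *= process(limit)
width = width < items
limit = i * limit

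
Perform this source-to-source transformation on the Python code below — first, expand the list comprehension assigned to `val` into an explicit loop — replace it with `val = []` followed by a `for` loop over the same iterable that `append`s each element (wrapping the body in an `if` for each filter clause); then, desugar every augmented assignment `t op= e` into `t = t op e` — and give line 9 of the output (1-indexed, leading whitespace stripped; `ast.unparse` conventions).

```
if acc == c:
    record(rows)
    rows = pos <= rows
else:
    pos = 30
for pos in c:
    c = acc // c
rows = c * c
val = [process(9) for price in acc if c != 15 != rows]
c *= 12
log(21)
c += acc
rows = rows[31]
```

val = []

Transformed code:
if acc == c:
    record(rows)
    rows = pos <= rows
else:
    pos = 30
for pos in c:
    c = acc // c
rows = c * c
val = []
for price in acc:
    if c != 15 != rows:
        val.append(process(9))
c = c * 12
log(21)
c = c + acc
rows = rows[31]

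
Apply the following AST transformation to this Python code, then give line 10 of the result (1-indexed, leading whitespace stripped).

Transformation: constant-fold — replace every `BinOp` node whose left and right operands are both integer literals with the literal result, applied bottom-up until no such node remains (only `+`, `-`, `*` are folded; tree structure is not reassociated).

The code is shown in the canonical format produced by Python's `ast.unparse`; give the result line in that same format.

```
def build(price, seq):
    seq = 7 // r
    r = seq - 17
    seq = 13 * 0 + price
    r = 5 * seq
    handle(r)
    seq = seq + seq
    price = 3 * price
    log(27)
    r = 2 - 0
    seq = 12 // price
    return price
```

Transformed code:
def build(price, seq):
    seq = 7 // r
    r = seq - 17
    seq = 0 + price
    r = 5 * seq
    handle(r)
    seq = seq + seq
    price = 3 * price
    log(27)
    r = 2
    seq = 12 // price
    return price

r = 2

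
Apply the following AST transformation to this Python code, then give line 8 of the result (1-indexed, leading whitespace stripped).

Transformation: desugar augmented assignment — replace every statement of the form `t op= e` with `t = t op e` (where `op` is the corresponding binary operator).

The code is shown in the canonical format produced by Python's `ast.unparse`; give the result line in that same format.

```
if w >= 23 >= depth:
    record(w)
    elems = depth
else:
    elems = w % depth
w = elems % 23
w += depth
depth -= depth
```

Transformed code:
if w >= 23 >= depth:
    record(w)
    elems = depth
else:
    elems = w % depth
w = elems % 23
w = w + depth
depth = depth - depth

depth = depth - depth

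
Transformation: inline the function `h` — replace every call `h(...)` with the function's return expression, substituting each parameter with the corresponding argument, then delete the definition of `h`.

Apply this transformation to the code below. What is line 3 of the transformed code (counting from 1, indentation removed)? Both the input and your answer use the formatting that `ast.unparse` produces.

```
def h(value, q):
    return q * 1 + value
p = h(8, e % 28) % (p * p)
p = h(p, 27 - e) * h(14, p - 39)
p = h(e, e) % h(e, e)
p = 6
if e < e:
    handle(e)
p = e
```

Transformed code:
p = (e % 28 * 1 + 8) % (p * p)
p = ((27 - e) * 1 + p) * ((p - 39) * 1 + 14)
p = (e * 1 + e) % (e * 1 + e)
p = 6
if e < e:
    handle(e)
p = e

p = (e * 1 + e) % (e * 1 + e)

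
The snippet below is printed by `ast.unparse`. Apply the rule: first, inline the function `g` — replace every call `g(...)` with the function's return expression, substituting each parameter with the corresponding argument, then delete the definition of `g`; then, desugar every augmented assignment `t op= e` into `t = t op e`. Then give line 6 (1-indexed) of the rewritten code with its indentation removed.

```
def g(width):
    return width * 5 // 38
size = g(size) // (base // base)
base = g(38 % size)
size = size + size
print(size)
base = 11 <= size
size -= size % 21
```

size = size - size % 21

Transformed code:
size = size * 5 // 38 // (base // base)
base = 38 % size * 5 // 38
size = size + size
print(size)
base = 11 <= size
size = size - size % 21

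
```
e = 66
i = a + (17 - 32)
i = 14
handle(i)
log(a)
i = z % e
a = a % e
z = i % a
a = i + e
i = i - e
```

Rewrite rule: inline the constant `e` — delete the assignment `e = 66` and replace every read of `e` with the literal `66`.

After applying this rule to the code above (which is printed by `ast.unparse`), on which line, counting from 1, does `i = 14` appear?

Transformed code:
i = a + (17 - 32)
i = 14
handle(i)
log(a)
i = z % 66
a = a % 66
z = i % a
a = i + 66
i = i - 66

2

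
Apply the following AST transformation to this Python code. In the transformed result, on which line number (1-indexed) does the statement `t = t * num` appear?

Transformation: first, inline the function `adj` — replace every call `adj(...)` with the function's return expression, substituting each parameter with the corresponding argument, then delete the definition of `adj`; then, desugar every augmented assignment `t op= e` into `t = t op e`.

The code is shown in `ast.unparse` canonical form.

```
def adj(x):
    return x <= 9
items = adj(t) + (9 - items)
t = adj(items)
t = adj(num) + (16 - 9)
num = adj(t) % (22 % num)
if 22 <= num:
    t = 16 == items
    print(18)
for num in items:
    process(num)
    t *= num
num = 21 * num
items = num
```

10

Transformed code:
items = (t <= 9) + (9 - items)
t = items <= 9
t = (num <= 9) + (16 - 9)
num = (t <= 9) % (22 % num)
if 22 <= num:
    t = 16 == items
    print(18)
for num in items:
    process(num)
    t = t * num
num = 21 * num
items = num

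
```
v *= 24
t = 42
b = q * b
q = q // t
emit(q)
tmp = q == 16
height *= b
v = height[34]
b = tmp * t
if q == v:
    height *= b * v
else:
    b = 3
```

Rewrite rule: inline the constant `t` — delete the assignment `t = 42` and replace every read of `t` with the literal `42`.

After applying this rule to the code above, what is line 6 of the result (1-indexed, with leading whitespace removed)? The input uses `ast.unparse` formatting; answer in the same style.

Transformed code:
v *= 24
b = q * b
q = q // 42
emit(q)
tmp = q == 16
height *= b
v = height[34]
b = tmp * 42
if q == v:
    height *= b * v
else:
    b = 3

height *= b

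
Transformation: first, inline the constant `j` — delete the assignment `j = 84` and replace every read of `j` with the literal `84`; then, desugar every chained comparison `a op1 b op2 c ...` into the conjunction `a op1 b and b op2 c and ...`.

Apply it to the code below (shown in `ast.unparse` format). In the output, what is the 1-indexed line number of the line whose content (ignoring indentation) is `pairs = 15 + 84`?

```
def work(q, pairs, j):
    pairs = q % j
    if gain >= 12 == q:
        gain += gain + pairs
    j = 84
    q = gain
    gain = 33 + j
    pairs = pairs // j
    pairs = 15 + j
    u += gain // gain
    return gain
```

8

Transformed code:
def work(q, pairs, j):
    pairs = q % 84
    if gain >= 12 and 12 == q:
        gain += gain + pairs
    q = gain
    gain = 33 + 84
    pairs = pairs // 84
    pairs = 15 + 84
    u += gain // gain
    return gain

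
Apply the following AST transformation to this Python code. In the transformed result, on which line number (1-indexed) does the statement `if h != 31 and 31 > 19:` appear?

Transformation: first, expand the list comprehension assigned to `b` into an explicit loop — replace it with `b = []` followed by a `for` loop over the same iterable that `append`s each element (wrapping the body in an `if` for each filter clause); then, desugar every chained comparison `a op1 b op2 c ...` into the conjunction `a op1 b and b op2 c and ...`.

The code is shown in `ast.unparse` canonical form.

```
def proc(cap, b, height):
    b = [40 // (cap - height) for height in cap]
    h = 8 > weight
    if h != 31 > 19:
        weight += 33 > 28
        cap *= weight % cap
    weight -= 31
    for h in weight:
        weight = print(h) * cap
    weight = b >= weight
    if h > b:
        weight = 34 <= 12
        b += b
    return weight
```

6

Transformed code:
def proc(cap, b, height):
    b = []
    for height in cap:
        b.append(40 // (cap - height))
    h = 8 > weight
    if h != 31 and 31 > 19:
        weight += 33 > 28
        cap *= weight % cap
    weight -= 31
    for h in weight:
        weight = print(h) * cap
    weight = b >= weight
    if h > b:
        weight = 34 <= 12
        b += b
    return weight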